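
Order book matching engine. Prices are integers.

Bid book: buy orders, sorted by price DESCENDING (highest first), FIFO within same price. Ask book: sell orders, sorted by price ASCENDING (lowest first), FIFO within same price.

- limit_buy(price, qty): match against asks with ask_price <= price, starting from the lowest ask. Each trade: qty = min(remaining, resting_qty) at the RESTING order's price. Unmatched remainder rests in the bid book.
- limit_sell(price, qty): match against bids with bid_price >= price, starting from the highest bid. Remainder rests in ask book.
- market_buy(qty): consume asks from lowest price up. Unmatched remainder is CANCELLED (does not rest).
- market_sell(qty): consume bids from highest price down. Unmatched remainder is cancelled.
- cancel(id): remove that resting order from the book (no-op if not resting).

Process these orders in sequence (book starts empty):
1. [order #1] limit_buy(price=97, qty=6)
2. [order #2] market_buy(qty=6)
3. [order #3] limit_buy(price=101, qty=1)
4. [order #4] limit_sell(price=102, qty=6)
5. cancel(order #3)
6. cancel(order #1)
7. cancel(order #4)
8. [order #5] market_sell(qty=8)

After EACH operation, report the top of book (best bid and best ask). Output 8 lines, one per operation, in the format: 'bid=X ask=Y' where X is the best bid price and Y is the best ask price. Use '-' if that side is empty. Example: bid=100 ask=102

Answer: bid=97 ask=-
bid=97 ask=-
bid=101 ask=-
bid=101 ask=102
bid=97 ask=102
bid=- ask=102
bid=- ask=-
bid=- ask=-

Derivation:
After op 1 [order #1] limit_buy(price=97, qty=6): fills=none; bids=[#1:6@97] asks=[-]
After op 2 [order #2] market_buy(qty=6): fills=none; bids=[#1:6@97] asks=[-]
After op 3 [order #3] limit_buy(price=101, qty=1): fills=none; bids=[#3:1@101 #1:6@97] asks=[-]
After op 4 [order #4] limit_sell(price=102, qty=6): fills=none; bids=[#3:1@101 #1:6@97] asks=[#4:6@102]
After op 5 cancel(order #3): fills=none; bids=[#1:6@97] asks=[#4:6@102]
After op 6 cancel(order #1): fills=none; bids=[-] asks=[#4:6@102]
After op 7 cancel(order #4): fills=none; bids=[-] asks=[-]
After op 8 [order #5] market_sell(qty=8): fills=none; bids=[-] asks=[-]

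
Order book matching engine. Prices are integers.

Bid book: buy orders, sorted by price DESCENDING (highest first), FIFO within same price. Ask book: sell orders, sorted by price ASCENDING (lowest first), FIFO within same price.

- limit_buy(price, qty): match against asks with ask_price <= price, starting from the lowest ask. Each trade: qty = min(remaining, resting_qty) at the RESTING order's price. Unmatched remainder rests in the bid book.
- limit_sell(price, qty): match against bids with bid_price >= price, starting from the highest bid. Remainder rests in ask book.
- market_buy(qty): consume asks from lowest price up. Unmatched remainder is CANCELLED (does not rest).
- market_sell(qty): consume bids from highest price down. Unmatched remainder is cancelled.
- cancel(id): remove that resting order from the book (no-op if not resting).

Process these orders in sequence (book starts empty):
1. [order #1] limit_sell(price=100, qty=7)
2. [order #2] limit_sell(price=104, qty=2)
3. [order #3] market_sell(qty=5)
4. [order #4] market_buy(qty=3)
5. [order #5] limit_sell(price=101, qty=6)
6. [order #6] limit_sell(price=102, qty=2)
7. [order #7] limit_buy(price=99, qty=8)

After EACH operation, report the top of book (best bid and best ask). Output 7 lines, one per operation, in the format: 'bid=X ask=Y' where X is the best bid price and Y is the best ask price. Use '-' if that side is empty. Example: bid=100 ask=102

After op 1 [order #1] limit_sell(price=100, qty=7): fills=none; bids=[-] asks=[#1:7@100]
After op 2 [order #2] limit_sell(price=104, qty=2): fills=none; bids=[-] asks=[#1:7@100 #2:2@104]
After op 3 [order #3] market_sell(qty=5): fills=none; bids=[-] asks=[#1:7@100 #2:2@104]
After op 4 [order #4] market_buy(qty=3): fills=#4x#1:3@100; bids=[-] asks=[#1:4@100 #2:2@104]
After op 5 [order #5] limit_sell(price=101, qty=6): fills=none; bids=[-] asks=[#1:4@100 #5:6@101 #2:2@104]
After op 6 [order #6] limit_sell(price=102, qty=2): fills=none; bids=[-] asks=[#1:4@100 #5:6@101 #6:2@102 #2:2@104]
After op 7 [order #7] limit_buy(price=99, qty=8): fills=none; bids=[#7:8@99] asks=[#1:4@100 #5:6@101 #6:2@102 #2:2@104]

Answer: bid=- ask=100
bid=- ask=100
bid=- ask=100
bid=- ask=100
bid=- ask=100
bid=- ask=100
bid=99 ask=100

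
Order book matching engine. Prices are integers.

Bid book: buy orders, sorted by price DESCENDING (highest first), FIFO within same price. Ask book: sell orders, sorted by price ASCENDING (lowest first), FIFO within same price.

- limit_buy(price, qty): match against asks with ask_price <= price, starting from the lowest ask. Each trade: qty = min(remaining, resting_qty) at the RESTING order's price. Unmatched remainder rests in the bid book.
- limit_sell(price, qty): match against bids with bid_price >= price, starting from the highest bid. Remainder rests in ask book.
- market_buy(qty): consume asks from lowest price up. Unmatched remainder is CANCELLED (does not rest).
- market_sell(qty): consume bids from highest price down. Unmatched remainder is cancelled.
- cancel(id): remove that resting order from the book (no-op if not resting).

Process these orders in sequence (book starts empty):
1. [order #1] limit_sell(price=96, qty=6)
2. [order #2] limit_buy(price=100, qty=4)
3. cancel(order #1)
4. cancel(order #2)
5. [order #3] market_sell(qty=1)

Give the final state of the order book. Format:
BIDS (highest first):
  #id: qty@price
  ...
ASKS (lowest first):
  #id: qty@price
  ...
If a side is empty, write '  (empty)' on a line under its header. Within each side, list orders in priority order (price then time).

Answer: BIDS (highest first):
  (empty)
ASKS (lowest first):
  (empty)

Derivation:
After op 1 [order #1] limit_sell(price=96, qty=6): fills=none; bids=[-] asks=[#1:6@96]
After op 2 [order #2] limit_buy(price=100, qty=4): fills=#2x#1:4@96; bids=[-] asks=[#1:2@96]
After op 3 cancel(order #1): fills=none; bids=[-] asks=[-]
After op 4 cancel(order #2): fills=none; bids=[-] asks=[-]
After op 5 [order #3] market_sell(qty=1): fills=none; bids=[-] asks=[-]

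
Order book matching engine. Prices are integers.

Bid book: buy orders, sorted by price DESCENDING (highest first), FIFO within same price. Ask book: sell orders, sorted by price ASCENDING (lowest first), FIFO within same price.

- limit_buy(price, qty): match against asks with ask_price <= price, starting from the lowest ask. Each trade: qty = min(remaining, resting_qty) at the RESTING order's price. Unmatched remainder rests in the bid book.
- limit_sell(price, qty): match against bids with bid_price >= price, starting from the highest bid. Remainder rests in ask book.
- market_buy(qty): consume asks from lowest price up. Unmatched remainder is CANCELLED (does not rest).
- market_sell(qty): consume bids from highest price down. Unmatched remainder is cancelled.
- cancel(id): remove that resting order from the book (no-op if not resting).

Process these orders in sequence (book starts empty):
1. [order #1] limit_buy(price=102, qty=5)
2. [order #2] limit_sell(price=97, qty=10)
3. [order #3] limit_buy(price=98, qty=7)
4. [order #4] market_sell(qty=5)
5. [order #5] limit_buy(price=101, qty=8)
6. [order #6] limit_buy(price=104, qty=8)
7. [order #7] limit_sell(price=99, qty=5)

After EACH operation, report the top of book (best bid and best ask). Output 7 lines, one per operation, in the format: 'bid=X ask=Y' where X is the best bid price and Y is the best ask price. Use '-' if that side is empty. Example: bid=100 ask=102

Answer: bid=102 ask=-
bid=- ask=97
bid=98 ask=-
bid=- ask=-
bid=101 ask=-
bid=104 ask=-
bid=104 ask=-

Derivation:
After op 1 [order #1] limit_buy(price=102, qty=5): fills=none; bids=[#1:5@102] asks=[-]
After op 2 [order #2] limit_sell(price=97, qty=10): fills=#1x#2:5@102; bids=[-] asks=[#2:5@97]
After op 3 [order #3] limit_buy(price=98, qty=7): fills=#3x#2:5@97; bids=[#3:2@98] asks=[-]
After op 4 [order #4] market_sell(qty=5): fills=#3x#4:2@98; bids=[-] asks=[-]
After op 5 [order #5] limit_buy(price=101, qty=8): fills=none; bids=[#5:8@101] asks=[-]
After op 6 [order #6] limit_buy(price=104, qty=8): fills=none; bids=[#6:8@104 #5:8@101] asks=[-]
After op 7 [order #7] limit_sell(price=99, qty=5): fills=#6x#7:5@104; bids=[#6:3@104 #5:8@101] asks=[-]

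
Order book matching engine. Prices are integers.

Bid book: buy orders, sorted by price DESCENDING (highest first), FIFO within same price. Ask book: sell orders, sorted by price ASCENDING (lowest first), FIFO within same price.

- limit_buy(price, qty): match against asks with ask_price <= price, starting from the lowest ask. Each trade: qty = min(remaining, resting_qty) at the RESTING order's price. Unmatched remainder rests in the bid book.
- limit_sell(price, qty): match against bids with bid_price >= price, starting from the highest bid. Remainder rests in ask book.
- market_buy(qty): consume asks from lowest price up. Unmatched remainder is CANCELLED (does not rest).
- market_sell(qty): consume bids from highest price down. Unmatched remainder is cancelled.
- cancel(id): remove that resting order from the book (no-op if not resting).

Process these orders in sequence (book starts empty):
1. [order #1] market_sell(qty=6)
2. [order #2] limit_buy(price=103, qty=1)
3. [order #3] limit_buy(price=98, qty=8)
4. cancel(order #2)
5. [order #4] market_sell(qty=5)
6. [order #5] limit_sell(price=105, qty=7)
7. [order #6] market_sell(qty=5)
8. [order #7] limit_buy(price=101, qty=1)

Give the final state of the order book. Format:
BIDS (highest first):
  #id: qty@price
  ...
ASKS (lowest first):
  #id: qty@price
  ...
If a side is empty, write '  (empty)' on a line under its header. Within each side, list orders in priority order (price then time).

Answer: BIDS (highest first):
  #7: 1@101
ASKS (lowest first):
  #5: 7@105

Derivation:
After op 1 [order #1] market_sell(qty=6): fills=none; bids=[-] asks=[-]
After op 2 [order #2] limit_buy(price=103, qty=1): fills=none; bids=[#2:1@103] asks=[-]
After op 3 [order #3] limit_buy(price=98, qty=8): fills=none; bids=[#2:1@103 #3:8@98] asks=[-]
After op 4 cancel(order #2): fills=none; bids=[#3:8@98] asks=[-]
After op 5 [order #4] market_sell(qty=5): fills=#3x#4:5@98; bids=[#3:3@98] asks=[-]
After op 6 [order #5] limit_sell(price=105, qty=7): fills=none; bids=[#3:3@98] asks=[#5:7@105]
After op 7 [order #6] market_sell(qty=5): fills=#3x#6:3@98; bids=[-] asks=[#5:7@105]
After op 8 [order #7] limit_buy(price=101, qty=1): fills=none; bids=[#7:1@101] asks=[#5:7@105]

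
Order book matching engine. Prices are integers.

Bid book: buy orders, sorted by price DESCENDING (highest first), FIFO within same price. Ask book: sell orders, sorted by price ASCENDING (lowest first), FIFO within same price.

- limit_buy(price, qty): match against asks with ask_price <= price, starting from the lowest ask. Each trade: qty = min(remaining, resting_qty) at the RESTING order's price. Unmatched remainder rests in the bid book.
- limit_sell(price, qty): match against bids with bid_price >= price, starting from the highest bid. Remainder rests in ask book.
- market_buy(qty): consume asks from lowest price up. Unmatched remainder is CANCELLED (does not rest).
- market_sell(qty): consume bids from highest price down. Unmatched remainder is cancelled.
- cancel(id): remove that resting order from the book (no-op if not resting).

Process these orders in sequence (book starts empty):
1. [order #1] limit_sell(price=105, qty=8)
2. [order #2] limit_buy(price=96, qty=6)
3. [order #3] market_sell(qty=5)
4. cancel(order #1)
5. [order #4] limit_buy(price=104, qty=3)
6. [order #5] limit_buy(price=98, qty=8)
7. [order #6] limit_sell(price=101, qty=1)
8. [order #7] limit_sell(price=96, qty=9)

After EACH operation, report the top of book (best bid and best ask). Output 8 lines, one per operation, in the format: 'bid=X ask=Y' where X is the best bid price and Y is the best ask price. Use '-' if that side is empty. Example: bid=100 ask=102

Answer: bid=- ask=105
bid=96 ask=105
bid=96 ask=105
bid=96 ask=-
bid=104 ask=-
bid=104 ask=-
bid=104 ask=-
bid=98 ask=-

Derivation:
After op 1 [order #1] limit_sell(price=105, qty=8): fills=none; bids=[-] asks=[#1:8@105]
After op 2 [order #2] limit_buy(price=96, qty=6): fills=none; bids=[#2:6@96] asks=[#1:8@105]
After op 3 [order #3] market_sell(qty=5): fills=#2x#3:5@96; bids=[#2:1@96] asks=[#1:8@105]
After op 4 cancel(order #1): fills=none; bids=[#2:1@96] asks=[-]
After op 5 [order #4] limit_buy(price=104, qty=3): fills=none; bids=[#4:3@104 #2:1@96] asks=[-]
After op 6 [order #5] limit_buy(price=98, qty=8): fills=none; bids=[#4:3@104 #5:8@98 #2:1@96] asks=[-]
After op 7 [order #6] limit_sell(price=101, qty=1): fills=#4x#6:1@104; bids=[#4:2@104 #5:8@98 #2:1@96] asks=[-]
After op 8 [order #7] limit_sell(price=96, qty=9): fills=#4x#7:2@104 #5x#7:7@98; bids=[#5:1@98 #2:1@96] asks=[-]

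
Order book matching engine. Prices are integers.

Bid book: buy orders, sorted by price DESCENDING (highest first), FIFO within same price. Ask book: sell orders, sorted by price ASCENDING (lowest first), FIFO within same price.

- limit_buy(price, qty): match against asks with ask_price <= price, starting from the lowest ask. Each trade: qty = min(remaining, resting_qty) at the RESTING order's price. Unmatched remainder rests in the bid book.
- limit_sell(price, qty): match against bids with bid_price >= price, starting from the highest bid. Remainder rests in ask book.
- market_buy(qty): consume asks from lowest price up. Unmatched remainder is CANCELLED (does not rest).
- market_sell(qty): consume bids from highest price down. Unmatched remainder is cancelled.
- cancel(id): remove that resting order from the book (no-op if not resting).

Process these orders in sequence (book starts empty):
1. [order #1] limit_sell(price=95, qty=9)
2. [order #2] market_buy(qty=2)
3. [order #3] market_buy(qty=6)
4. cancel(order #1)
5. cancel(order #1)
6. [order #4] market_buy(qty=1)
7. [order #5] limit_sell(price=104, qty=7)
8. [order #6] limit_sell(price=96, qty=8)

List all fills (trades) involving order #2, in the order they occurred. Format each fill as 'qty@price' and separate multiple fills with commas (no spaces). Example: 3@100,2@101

After op 1 [order #1] limit_sell(price=95, qty=9): fills=none; bids=[-] asks=[#1:9@95]
After op 2 [order #2] market_buy(qty=2): fills=#2x#1:2@95; bids=[-] asks=[#1:7@95]
After op 3 [order #3] market_buy(qty=6): fills=#3x#1:6@95; bids=[-] asks=[#1:1@95]
After op 4 cancel(order #1): fills=none; bids=[-] asks=[-]
After op 5 cancel(order #1): fills=none; bids=[-] asks=[-]
After op 6 [order #4] market_buy(qty=1): fills=none; bids=[-] asks=[-]
After op 7 [order #5] limit_sell(price=104, qty=7): fills=none; bids=[-] asks=[#5:7@104]
After op 8 [order #6] limit_sell(price=96, qty=8): fills=none; bids=[-] asks=[#6:8@96 #5:7@104]

Answer: 2@95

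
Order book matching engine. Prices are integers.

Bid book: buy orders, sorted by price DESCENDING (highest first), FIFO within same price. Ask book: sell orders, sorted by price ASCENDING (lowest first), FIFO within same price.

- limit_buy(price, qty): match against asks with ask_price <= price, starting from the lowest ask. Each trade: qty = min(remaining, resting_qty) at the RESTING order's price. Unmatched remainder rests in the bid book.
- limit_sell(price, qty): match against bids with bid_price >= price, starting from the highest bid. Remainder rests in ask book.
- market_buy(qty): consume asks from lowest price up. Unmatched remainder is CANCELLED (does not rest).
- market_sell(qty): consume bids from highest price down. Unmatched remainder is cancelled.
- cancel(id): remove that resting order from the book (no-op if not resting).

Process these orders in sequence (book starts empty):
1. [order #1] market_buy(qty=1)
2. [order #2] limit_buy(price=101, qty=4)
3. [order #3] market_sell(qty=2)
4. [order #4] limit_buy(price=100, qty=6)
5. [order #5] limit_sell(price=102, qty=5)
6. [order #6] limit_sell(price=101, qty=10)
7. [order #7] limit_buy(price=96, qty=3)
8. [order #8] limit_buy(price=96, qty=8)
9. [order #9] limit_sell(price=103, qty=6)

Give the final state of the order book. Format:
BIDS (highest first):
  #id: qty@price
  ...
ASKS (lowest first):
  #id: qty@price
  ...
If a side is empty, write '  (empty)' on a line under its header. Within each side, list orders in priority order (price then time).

Answer: BIDS (highest first):
  #4: 6@100
  #7: 3@96
  #8: 8@96
ASKS (lowest first):
  #6: 8@101
  #5: 5@102
  #9: 6@103

Derivation:
After op 1 [order #1] market_buy(qty=1): fills=none; bids=[-] asks=[-]
After op 2 [order #2] limit_buy(price=101, qty=4): fills=none; bids=[#2:4@101] asks=[-]
After op 3 [order #3] market_sell(qty=2): fills=#2x#3:2@101; bids=[#2:2@101] asks=[-]
After op 4 [order #4] limit_buy(price=100, qty=6): fills=none; bids=[#2:2@101 #4:6@100] asks=[-]
After op 5 [order #5] limit_sell(price=102, qty=5): fills=none; bids=[#2:2@101 #4:6@100] asks=[#5:5@102]
After op 6 [order #6] limit_sell(price=101, qty=10): fills=#2x#6:2@101; bids=[#4:6@100] asks=[#6:8@101 #5:5@102]
After op 7 [order #7] limit_buy(price=96, qty=3): fills=none; bids=[#4:6@100 #7:3@96] asks=[#6:8@101 #5:5@102]
After op 8 [order #8] limit_buy(price=96, qty=8): fills=none; bids=[#4:6@100 #7:3@96 #8:8@96] asks=[#6:8@101 #5:5@102]
After op 9 [order #9] limit_sell(price=103, qty=6): fills=none; bids=[#4:6@100 #7:3@96 #8:8@96] asks=[#6:8@101 #5:5@102 #9:6@103]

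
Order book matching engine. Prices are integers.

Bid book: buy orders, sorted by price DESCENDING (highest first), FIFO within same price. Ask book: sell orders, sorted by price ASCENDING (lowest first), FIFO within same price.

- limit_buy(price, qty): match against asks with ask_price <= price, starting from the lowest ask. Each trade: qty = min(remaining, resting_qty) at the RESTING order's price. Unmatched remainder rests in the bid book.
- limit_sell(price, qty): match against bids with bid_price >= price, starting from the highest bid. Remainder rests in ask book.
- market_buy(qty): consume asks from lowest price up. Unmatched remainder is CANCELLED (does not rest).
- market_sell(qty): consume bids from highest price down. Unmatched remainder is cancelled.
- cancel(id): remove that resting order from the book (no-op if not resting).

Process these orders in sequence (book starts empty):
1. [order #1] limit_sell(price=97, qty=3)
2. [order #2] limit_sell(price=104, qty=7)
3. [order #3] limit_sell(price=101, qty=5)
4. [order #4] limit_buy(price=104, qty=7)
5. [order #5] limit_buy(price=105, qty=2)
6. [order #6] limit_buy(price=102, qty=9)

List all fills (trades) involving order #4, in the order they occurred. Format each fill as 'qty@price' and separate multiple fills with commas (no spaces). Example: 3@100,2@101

After op 1 [order #1] limit_sell(price=97, qty=3): fills=none; bids=[-] asks=[#1:3@97]
After op 2 [order #2] limit_sell(price=104, qty=7): fills=none; bids=[-] asks=[#1:3@97 #2:7@104]
After op 3 [order #3] limit_sell(price=101, qty=5): fills=none; bids=[-] asks=[#1:3@97 #3:5@101 #2:7@104]
After op 4 [order #4] limit_buy(price=104, qty=7): fills=#4x#1:3@97 #4x#3:4@101; bids=[-] asks=[#3:1@101 #2:7@104]
After op 5 [order #5] limit_buy(price=105, qty=2): fills=#5x#3:1@101 #5x#2:1@104; bids=[-] asks=[#2:6@104]
After op 6 [order #6] limit_buy(price=102, qty=9): fills=none; bids=[#6:9@102] asks=[#2:6@104]

Answer: 3@97,4@101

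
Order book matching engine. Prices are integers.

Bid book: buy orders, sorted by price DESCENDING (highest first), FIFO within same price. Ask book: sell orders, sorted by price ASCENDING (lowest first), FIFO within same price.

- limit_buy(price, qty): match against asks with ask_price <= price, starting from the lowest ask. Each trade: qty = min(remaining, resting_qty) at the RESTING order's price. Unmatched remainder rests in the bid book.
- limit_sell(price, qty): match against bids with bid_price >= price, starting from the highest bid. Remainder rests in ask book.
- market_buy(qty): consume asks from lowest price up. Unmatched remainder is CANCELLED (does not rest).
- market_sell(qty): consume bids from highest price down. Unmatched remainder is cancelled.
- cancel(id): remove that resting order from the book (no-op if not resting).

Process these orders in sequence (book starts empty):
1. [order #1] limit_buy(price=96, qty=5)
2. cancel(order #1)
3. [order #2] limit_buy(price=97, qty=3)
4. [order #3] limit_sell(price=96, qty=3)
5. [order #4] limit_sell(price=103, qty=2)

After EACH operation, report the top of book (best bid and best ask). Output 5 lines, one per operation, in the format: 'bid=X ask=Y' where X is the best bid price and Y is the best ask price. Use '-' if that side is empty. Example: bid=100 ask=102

Answer: bid=96 ask=-
bid=- ask=-
bid=97 ask=-
bid=- ask=-
bid=- ask=103

Derivation:
After op 1 [order #1] limit_buy(price=96, qty=5): fills=none; bids=[#1:5@96] asks=[-]
After op 2 cancel(order #1): fills=none; bids=[-] asks=[-]
After op 3 [order #2] limit_buy(price=97, qty=3): fills=none; bids=[#2:3@97] asks=[-]
After op 4 [order #3] limit_sell(price=96, qty=3): fills=#2x#3:3@97; bids=[-] asks=[-]
After op 5 [order #4] limit_sell(price=103, qty=2): fills=none; bids=[-] asks=[#4:2@103]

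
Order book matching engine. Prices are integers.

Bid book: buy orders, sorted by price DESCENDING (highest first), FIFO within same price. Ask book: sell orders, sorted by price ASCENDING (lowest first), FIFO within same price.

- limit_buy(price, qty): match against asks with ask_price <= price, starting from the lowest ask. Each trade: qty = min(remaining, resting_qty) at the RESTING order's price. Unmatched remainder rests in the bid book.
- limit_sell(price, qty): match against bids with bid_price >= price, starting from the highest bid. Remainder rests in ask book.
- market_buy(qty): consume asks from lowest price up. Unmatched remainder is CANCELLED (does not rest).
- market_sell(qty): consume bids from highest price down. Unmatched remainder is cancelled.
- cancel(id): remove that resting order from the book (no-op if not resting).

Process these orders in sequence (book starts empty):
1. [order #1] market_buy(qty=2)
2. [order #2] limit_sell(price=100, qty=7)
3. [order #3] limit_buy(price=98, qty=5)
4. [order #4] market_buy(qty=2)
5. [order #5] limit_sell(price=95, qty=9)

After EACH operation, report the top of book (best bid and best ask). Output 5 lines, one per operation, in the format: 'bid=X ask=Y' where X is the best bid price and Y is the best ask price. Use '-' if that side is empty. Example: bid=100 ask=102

Answer: bid=- ask=-
bid=- ask=100
bid=98 ask=100
bid=98 ask=100
bid=- ask=95

Derivation:
After op 1 [order #1] market_buy(qty=2): fills=none; bids=[-] asks=[-]
After op 2 [order #2] limit_sell(price=100, qty=7): fills=none; bids=[-] asks=[#2:7@100]
After op 3 [order #3] limit_buy(price=98, qty=5): fills=none; bids=[#3:5@98] asks=[#2:7@100]
After op 4 [order #4] market_buy(qty=2): fills=#4x#2:2@100; bids=[#3:5@98] asks=[#2:5@100]
After op 5 [order #5] limit_sell(price=95, qty=9): fills=#3x#5:5@98; bids=[-] asks=[#5:4@95 #2:5@100]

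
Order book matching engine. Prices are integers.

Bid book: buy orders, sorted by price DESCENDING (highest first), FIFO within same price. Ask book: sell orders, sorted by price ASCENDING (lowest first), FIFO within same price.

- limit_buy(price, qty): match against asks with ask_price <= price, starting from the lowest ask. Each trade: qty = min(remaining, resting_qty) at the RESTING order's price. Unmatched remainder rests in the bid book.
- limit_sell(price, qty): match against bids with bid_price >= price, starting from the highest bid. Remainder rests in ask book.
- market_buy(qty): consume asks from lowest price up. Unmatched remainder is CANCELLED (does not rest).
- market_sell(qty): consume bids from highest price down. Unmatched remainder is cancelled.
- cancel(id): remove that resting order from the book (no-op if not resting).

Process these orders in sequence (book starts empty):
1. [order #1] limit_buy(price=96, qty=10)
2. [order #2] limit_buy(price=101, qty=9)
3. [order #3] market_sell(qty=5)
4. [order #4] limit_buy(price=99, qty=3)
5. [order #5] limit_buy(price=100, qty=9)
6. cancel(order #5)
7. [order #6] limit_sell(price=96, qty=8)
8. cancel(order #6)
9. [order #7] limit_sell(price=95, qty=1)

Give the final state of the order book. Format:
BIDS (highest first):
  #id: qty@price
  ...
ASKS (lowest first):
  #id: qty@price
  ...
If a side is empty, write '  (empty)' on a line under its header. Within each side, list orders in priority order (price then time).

After op 1 [order #1] limit_buy(price=96, qty=10): fills=none; bids=[#1:10@96] asks=[-]
After op 2 [order #2] limit_buy(price=101, qty=9): fills=none; bids=[#2:9@101 #1:10@96] asks=[-]
After op 3 [order #3] market_sell(qty=5): fills=#2x#3:5@101; bids=[#2:4@101 #1:10@96] asks=[-]
After op 4 [order #4] limit_buy(price=99, qty=3): fills=none; bids=[#2:4@101 #4:3@99 #1:10@96] asks=[-]
After op 5 [order #5] limit_buy(price=100, qty=9): fills=none; bids=[#2:4@101 #5:9@100 #4:3@99 #1:10@96] asks=[-]
After op 6 cancel(order #5): fills=none; bids=[#2:4@101 #4:3@99 #1:10@96] asks=[-]
After op 7 [order #6] limit_sell(price=96, qty=8): fills=#2x#6:4@101 #4x#6:3@99 #1x#6:1@96; bids=[#1:9@96] asks=[-]
After op 8 cancel(order #6): fills=none; bids=[#1:9@96] asks=[-]
After op 9 [order #7] limit_sell(price=95, qty=1): fills=#1x#7:1@96; bids=[#1:8@96] asks=[-]

Answer: BIDS (highest first):
  #1: 8@96
ASKS (lowest first):
  (empty)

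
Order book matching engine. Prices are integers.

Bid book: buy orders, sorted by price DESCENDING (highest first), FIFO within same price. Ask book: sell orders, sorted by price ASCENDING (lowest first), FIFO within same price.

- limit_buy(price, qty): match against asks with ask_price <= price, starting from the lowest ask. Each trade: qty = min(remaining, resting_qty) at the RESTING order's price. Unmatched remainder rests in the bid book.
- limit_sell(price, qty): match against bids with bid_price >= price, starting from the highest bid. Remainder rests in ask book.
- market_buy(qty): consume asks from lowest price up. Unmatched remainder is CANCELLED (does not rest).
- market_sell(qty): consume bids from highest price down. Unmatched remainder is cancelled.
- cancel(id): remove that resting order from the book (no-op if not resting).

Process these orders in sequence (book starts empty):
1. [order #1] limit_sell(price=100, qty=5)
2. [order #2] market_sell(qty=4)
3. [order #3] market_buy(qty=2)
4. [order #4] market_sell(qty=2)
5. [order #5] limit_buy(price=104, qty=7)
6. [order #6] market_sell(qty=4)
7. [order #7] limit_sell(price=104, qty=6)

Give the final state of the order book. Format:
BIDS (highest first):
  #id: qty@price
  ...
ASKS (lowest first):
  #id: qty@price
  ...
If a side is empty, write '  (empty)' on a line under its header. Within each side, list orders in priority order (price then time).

After op 1 [order #1] limit_sell(price=100, qty=5): fills=none; bids=[-] asks=[#1:5@100]
After op 2 [order #2] market_sell(qty=4): fills=none; bids=[-] asks=[#1:5@100]
After op 3 [order #3] market_buy(qty=2): fills=#3x#1:2@100; bids=[-] asks=[#1:3@100]
After op 4 [order #4] market_sell(qty=2): fills=none; bids=[-] asks=[#1:3@100]
After op 5 [order #5] limit_buy(price=104, qty=7): fills=#5x#1:3@100; bids=[#5:4@104] asks=[-]
After op 6 [order #6] market_sell(qty=4): fills=#5x#6:4@104; bids=[-] asks=[-]
After op 7 [order #7] limit_sell(price=104, qty=6): fills=none; bids=[-] asks=[#7:6@104]

Answer: BIDS (highest first):
  (empty)
ASKS (lowest first):
  #7: 6@104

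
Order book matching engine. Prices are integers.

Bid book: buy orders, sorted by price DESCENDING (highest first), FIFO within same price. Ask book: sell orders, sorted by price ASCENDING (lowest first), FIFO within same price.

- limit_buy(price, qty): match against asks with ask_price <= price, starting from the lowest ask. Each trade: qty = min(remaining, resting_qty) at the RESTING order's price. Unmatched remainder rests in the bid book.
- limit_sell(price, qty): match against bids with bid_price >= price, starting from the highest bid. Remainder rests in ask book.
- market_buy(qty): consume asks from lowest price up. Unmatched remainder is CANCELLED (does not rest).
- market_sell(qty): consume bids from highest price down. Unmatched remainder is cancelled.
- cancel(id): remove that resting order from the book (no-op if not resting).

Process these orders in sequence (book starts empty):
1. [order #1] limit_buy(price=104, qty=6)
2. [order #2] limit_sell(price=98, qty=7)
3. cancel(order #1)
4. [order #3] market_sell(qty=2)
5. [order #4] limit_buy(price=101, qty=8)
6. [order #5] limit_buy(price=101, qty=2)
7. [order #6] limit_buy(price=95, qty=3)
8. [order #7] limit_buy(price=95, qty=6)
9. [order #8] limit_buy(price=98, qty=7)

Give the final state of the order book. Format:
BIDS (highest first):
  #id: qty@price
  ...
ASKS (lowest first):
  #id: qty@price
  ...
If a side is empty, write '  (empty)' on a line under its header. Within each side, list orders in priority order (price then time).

After op 1 [order #1] limit_buy(price=104, qty=6): fills=none; bids=[#1:6@104] asks=[-]
After op 2 [order #2] limit_sell(price=98, qty=7): fills=#1x#2:6@104; bids=[-] asks=[#2:1@98]
After op 3 cancel(order #1): fills=none; bids=[-] asks=[#2:1@98]
After op 4 [order #3] market_sell(qty=2): fills=none; bids=[-] asks=[#2:1@98]
After op 5 [order #4] limit_buy(price=101, qty=8): fills=#4x#2:1@98; bids=[#4:7@101] asks=[-]
After op 6 [order #5] limit_buy(price=101, qty=2): fills=none; bids=[#4:7@101 #5:2@101] asks=[-]
After op 7 [order #6] limit_buy(price=95, qty=3): fills=none; bids=[#4:7@101 #5:2@101 #6:3@95] asks=[-]
After op 8 [order #7] limit_buy(price=95, qty=6): fills=none; bids=[#4:7@101 #5:2@101 #6:3@95 #7:6@95] asks=[-]
After op 9 [order #8] limit_buy(price=98, qty=7): fills=none; bids=[#4:7@101 #5:2@101 #8:7@98 #6:3@95 #7:6@95] asks=[-]

Answer: BIDS (highest first):
  #4: 7@101
  #5: 2@101
  #8: 7@98
  #6: 3@95
  #7: 6@95
ASKS (lowest first):
  (empty)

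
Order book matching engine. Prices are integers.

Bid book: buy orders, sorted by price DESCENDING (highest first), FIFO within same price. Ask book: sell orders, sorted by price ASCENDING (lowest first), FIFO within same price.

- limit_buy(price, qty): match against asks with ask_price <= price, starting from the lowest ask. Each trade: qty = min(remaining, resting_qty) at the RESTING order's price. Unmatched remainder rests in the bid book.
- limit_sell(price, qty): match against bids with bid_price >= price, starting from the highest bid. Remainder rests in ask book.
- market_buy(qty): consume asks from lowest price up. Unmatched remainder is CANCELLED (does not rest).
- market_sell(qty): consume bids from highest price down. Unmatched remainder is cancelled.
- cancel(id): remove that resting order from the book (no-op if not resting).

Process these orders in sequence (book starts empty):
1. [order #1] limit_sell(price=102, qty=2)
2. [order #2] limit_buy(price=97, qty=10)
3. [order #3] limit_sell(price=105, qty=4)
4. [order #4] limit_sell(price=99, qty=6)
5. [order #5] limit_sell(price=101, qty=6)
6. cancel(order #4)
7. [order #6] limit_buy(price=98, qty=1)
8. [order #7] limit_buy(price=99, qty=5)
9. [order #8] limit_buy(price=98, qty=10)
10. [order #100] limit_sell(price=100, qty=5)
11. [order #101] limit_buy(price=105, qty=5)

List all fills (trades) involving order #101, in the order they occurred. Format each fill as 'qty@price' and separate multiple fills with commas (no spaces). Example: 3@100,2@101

After op 1 [order #1] limit_sell(price=102, qty=2): fills=none; bids=[-] asks=[#1:2@102]
After op 2 [order #2] limit_buy(price=97, qty=10): fills=none; bids=[#2:10@97] asks=[#1:2@102]
After op 3 [order #3] limit_sell(price=105, qty=4): fills=none; bids=[#2:10@97] asks=[#1:2@102 #3:4@105]
After op 4 [order #4] limit_sell(price=99, qty=6): fills=none; bids=[#2:10@97] asks=[#4:6@99 #1:2@102 #3:4@105]
After op 5 [order #5] limit_sell(price=101, qty=6): fills=none; bids=[#2:10@97] asks=[#4:6@99 #5:6@101 #1:2@102 #3:4@105]
After op 6 cancel(order #4): fills=none; bids=[#2:10@97] asks=[#5:6@101 #1:2@102 #3:4@105]
After op 7 [order #6] limit_buy(price=98, qty=1): fills=none; bids=[#6:1@98 #2:10@97] asks=[#5:6@101 #1:2@102 #3:4@105]
After op 8 [order #7] limit_buy(price=99, qty=5): fills=none; bids=[#7:5@99 #6:1@98 #2:10@97] asks=[#5:6@101 #1:2@102 #3:4@105]
After op 9 [order #8] limit_buy(price=98, qty=10): fills=none; bids=[#7:5@99 #6:1@98 #8:10@98 #2:10@97] asks=[#5:6@101 #1:2@102 #3:4@105]
After op 10 [order #100] limit_sell(price=100, qty=5): fills=none; bids=[#7:5@99 #6:1@98 #8:10@98 #2:10@97] asks=[#100:5@100 #5:6@101 #1:2@102 #3:4@105]
After op 11 [order #101] limit_buy(price=105, qty=5): fills=#101x#100:5@100; bids=[#7:5@99 #6:1@98 #8:10@98 #2:10@97] asks=[#5:6@101 #1:2@102 #3:4@105]

Answer: 5@100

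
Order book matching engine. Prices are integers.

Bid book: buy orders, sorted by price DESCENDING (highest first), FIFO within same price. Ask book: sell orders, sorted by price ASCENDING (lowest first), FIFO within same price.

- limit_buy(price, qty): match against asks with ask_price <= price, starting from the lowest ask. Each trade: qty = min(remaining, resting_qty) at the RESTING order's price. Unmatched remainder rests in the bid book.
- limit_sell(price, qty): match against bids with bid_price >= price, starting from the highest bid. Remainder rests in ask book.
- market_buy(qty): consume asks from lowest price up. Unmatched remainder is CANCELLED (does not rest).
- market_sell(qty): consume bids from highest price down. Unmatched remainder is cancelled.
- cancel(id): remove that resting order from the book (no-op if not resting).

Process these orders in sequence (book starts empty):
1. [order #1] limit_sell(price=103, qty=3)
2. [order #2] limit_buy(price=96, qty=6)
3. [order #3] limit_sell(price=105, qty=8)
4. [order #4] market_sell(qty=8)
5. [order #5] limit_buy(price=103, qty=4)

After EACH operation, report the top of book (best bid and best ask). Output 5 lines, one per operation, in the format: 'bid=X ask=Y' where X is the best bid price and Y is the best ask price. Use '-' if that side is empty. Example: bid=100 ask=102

After op 1 [order #1] limit_sell(price=103, qty=3): fills=none; bids=[-] asks=[#1:3@103]
After op 2 [order #2] limit_buy(price=96, qty=6): fills=none; bids=[#2:6@96] asks=[#1:3@103]
After op 3 [order #3] limit_sell(price=105, qty=8): fills=none; bids=[#2:6@96] asks=[#1:3@103 #3:8@105]
After op 4 [order #4] market_sell(qty=8): fills=#2x#4:6@96; bids=[-] asks=[#1:3@103 #3:8@105]
After op 5 [order #5] limit_buy(price=103, qty=4): fills=#5x#1:3@103; bids=[#5:1@103] asks=[#3:8@105]

Answer: bid=- ask=103
bid=96 ask=103
bid=96 ask=103
bid=- ask=103
bid=103 ask=105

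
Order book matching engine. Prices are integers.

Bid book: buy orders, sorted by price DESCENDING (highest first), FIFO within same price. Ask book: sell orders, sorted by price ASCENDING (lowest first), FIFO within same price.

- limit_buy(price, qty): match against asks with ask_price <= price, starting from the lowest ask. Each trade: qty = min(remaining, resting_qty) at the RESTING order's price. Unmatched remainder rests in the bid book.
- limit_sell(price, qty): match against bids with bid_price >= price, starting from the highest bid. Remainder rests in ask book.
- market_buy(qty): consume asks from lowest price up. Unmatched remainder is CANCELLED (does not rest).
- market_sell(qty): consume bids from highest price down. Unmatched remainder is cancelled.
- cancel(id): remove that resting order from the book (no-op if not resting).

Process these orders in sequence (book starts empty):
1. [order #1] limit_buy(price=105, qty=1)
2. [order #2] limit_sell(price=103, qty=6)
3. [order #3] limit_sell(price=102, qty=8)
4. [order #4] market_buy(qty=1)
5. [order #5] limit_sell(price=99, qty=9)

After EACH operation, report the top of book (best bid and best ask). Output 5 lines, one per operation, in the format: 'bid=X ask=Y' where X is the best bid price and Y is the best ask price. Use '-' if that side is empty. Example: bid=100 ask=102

Answer: bid=105 ask=-
bid=- ask=103
bid=- ask=102
bid=- ask=102
bid=- ask=99

Derivation:
After op 1 [order #1] limit_buy(price=105, qty=1): fills=none; bids=[#1:1@105] asks=[-]
After op 2 [order #2] limit_sell(price=103, qty=6): fills=#1x#2:1@105; bids=[-] asks=[#2:5@103]
After op 3 [order #3] limit_sell(price=102, qty=8): fills=none; bids=[-] asks=[#3:8@102 #2:5@103]
After op 4 [order #4] market_buy(qty=1): fills=#4x#3:1@102; bids=[-] asks=[#3:7@102 #2:5@103]
After op 5 [order #5] limit_sell(price=99, qty=9): fills=none; bids=[-] asks=[#5:9@99 #3:7@102 #2:5@103]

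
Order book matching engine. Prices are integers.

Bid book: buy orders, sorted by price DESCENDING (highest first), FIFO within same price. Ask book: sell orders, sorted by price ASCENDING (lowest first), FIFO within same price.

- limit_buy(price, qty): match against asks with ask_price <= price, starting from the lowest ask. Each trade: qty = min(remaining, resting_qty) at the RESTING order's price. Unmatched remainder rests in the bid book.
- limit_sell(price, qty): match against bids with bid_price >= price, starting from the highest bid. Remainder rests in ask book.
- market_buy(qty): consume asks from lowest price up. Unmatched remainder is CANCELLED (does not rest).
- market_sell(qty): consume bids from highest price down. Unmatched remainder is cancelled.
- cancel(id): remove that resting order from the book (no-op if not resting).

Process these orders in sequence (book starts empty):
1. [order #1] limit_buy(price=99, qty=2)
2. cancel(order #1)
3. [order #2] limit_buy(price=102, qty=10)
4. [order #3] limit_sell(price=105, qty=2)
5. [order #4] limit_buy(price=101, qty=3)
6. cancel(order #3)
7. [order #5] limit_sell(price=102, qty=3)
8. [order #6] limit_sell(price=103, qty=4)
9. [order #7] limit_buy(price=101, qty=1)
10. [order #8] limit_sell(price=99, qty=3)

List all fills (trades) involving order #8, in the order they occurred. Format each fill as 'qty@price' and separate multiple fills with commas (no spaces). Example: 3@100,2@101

Answer: 3@102

Derivation:
After op 1 [order #1] limit_buy(price=99, qty=2): fills=none; bids=[#1:2@99] asks=[-]
After op 2 cancel(order #1): fills=none; bids=[-] asks=[-]
After op 3 [order #2] limit_buy(price=102, qty=10): fills=none; bids=[#2:10@102] asks=[-]
After op 4 [order #3] limit_sell(price=105, qty=2): fills=none; bids=[#2:10@102] asks=[#3:2@105]
After op 5 [order #4] limit_buy(price=101, qty=3): fills=none; bids=[#2:10@102 #4:3@101] asks=[#3:2@105]
After op 6 cancel(order #3): fills=none; bids=[#2:10@102 #4:3@101] asks=[-]
After op 7 [order #5] limit_sell(price=102, qty=3): fills=#2x#5:3@102; bids=[#2:7@102 #4:3@101] asks=[-]
After op 8 [order #6] limit_sell(price=103, qty=4): fills=none; bids=[#2:7@102 #4:3@101] asks=[#6:4@103]
After op 9 [order #7] limit_buy(price=101, qty=1): fills=none; bids=[#2:7@102 #4:3@101 #7:1@101] asks=[#6:4@103]
After op 10 [order #8] limit_sell(price=99, qty=3): fills=#2x#8:3@102; bids=[#2:4@102 #4:3@101 #7:1@101] asks=[#6:4@103]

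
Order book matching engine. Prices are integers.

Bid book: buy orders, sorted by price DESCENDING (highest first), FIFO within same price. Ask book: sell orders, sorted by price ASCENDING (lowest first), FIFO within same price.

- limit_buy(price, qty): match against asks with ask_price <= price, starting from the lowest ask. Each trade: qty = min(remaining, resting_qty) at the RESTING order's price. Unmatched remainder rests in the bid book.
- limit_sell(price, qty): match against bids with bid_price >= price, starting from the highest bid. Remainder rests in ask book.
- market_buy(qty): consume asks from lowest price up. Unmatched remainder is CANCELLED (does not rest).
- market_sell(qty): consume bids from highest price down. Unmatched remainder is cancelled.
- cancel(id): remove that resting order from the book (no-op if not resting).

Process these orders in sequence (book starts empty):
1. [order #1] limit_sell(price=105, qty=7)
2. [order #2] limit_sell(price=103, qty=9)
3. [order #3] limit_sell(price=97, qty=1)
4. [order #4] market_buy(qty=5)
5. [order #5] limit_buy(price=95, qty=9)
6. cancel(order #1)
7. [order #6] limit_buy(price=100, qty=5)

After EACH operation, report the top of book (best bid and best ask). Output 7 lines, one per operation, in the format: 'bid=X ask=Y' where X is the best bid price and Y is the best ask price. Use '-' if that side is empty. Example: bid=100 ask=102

Answer: bid=- ask=105
bid=- ask=103
bid=- ask=97
bid=- ask=103
bid=95 ask=103
bid=95 ask=103
bid=100 ask=103

Derivation:
After op 1 [order #1] limit_sell(price=105, qty=7): fills=none; bids=[-] asks=[#1:7@105]
After op 2 [order #2] limit_sell(price=103, qty=9): fills=none; bids=[-] asks=[#2:9@103 #1:7@105]
After op 3 [order #3] limit_sell(price=97, qty=1): fills=none; bids=[-] asks=[#3:1@97 #2:9@103 #1:7@105]
After op 4 [order #4] market_buy(qty=5): fills=#4x#3:1@97 #4x#2:4@103; bids=[-] asks=[#2:5@103 #1:7@105]
After op 5 [order #5] limit_buy(price=95, qty=9): fills=none; bids=[#5:9@95] asks=[#2:5@103 #1:7@105]
After op 6 cancel(order #1): fills=none; bids=[#5:9@95] asks=[#2:5@103]
After op 7 [order #6] limit_buy(price=100, qty=5): fills=none; bids=[#6:5@100 #5:9@95] asks=[#2:5@103]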